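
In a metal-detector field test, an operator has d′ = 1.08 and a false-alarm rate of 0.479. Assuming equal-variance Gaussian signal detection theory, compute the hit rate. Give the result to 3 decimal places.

hit rate = 0.848

z(false-alarm rate) = z(0.479) = -0.0527
z(H) = z(FA) + d' = -0.0527 + 1.08 = 1.0273
hit rate = Φ(1.0273) = 0.8479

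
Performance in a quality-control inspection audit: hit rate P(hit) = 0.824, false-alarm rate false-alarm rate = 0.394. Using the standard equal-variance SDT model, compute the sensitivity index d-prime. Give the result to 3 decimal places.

d-prime = 1.200

z(0.824) = 0.9307, z(0.394) = -0.2689
d' = z(H) − z(FA) = 0.9307 − (-0.2689) = 1.1996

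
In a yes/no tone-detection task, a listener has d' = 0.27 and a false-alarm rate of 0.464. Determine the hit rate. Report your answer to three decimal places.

z(false-alarm rate) = z(0.464) = -0.0904
z(H) = z(FA) + d' = -0.0904 + 0.27 = 0.1796
hit rate = Φ(0.1796) = 0.5713

hit rate = 0.571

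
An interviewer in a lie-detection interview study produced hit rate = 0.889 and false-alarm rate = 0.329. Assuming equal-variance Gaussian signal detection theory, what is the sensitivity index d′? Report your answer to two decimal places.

z(0.889) = 1.2212, z(0.329) = -0.4427
d' = z(H) − z(FA) = 1.2212 − (-0.4427) = 1.6639

d′ = 1.66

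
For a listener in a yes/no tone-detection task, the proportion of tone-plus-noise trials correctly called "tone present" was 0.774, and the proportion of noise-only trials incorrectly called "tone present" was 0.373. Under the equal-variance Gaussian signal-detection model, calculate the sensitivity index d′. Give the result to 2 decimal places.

Φ⁻¹(H) = 0.7521
Φ⁻¹(FA) = -0.3239
d' = z(H) − z(FA) = 0.7521 − (-0.3239) = 1.0760

d′ = 1.08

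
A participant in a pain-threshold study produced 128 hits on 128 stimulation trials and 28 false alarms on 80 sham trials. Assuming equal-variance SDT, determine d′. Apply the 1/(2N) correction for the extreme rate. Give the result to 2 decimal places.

The hit rate is 128/128 = 1, so apply the 1/(2N) correction: H → 1 − 1/(2·128) = 0.99609.
z(H) = z(0.99609) = 2.660
z(FA) = z(0.35000) = -0.385
d' = 2.660 − (-0.385) = 3.045

d′ = 3.05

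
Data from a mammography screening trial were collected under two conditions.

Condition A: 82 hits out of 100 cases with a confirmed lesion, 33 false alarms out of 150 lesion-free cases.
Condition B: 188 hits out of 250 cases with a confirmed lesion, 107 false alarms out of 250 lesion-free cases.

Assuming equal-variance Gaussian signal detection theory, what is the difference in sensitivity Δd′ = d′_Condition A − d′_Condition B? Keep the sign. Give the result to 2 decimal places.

Δd′ = 0.83

Condition A: z(0.8200) = 0.915, z(0.2200) = -0.772, d' = 1.687
Condition B: z(0.7520) = 0.681, z(0.4280) = -0.181, d' = 0.862
Δd' = d'_Condition A − d'_Condition B = 1.687 − 0.862 = 0.825
Condition A has the higher sensitivity.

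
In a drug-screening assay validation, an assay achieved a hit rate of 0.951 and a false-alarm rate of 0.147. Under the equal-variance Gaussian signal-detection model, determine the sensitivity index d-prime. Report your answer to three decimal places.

z(0.951) = 1.6546, z(0.147) = -1.0494
d' = z(H) − z(FA) = 1.6546 − (-1.0494) = 2.7040

d-prime = 2.704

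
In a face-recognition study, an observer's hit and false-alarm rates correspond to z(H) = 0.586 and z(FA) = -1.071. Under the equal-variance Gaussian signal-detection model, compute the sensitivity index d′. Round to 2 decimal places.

d' = z(H) − z(FA) = 0.586 − (-1.071) = 1.657

d′ = 1.66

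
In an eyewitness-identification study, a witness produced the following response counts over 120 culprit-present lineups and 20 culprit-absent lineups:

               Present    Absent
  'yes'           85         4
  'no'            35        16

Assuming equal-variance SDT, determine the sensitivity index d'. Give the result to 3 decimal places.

d' = 1.390

H = 85/120 = 0.7083
FA = 4/20 = 0.2000
z(H) = 0.5484
z(FA) = -0.8416
d' = z(H) − z(FA) = 0.5484 − (-0.8416) = 1.3900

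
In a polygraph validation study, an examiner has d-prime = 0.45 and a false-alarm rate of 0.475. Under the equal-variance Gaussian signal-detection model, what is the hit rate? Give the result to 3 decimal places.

z(false-alarm rate) = z(0.475) = -0.0627
z(H) = z(FA) + d' = -0.0627 + 0.45 = 0.3873
hit rate = Φ(0.3873) = 0.6507

hit rate = 0.651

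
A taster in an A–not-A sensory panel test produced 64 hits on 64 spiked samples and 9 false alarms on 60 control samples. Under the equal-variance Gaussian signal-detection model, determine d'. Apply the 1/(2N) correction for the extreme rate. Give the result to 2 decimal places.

d' = 3.45

The hit rate is 64/64 = 1, so apply the 1/(2N) correction: H → 1 − 1/(2·64) = 0.99219.
z(H) = z(0.99219) = 2.418
z(FA) = z(0.15000) = -1.036
d' = 2.418 − (-1.036) = 3.454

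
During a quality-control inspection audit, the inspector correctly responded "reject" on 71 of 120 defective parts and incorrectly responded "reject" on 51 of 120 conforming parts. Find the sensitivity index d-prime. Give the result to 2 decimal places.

d-prime = 0.42

H = 71/120 = 0.5917
FA = 51/120 = 0.4250
Φ⁻¹(H) = 0.2319
Φ⁻¹(FA) = -0.1891
d' = z(H) − z(FA) = 0.2319 − (-0.1891) = 0.4210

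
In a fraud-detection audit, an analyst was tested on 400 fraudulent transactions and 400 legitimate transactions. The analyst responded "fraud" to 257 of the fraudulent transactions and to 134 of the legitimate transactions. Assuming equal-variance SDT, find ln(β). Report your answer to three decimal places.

ln β = 0.024

H = 257/400 = 0.6425
FA = 134/400 = 0.3350
z(H) = z(0.6425) = 0.3651
z(FA) = z(0.3350) = -0.4261
ln β = −½·[z(H)² − z(FA)²] = −0.5 × (0.1333 − 0.1816) = 0.02415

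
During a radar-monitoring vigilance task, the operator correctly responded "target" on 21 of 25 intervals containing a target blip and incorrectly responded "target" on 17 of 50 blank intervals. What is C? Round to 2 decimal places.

C = -0.29

H = 21/25 = 0.8400
FA = 17/50 = 0.3400
Φ⁻¹(0.8400) = 0.9945, Φ⁻¹(0.3400) = -0.4125
c = −½·[z(H) + z(FA)] = −0.5 × (0.9945 + (-0.4125)) = -0.2910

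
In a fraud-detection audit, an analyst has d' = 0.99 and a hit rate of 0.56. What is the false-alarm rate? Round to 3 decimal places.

false-alarm rate = 0.201

z(hit rate) = z(0.56) = 0.1510
z(FA) = z(H) − d' = 0.1510 − 0.99 = -0.8390
false-alarm rate = Φ(-0.8390) = 0.2007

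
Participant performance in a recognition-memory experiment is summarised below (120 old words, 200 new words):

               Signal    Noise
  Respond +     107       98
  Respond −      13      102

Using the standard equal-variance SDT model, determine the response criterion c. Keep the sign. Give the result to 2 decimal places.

c = -0.61

H = 107/120 = 0.8917
FA = 98/200 = 0.4900
Φ⁻¹(0.8917) = 1.2356, Φ⁻¹(0.4900) = -0.0251
c = −½·[z(H) + z(FA)] = −0.5 × (1.2356 + (-0.0251)) = -0.60525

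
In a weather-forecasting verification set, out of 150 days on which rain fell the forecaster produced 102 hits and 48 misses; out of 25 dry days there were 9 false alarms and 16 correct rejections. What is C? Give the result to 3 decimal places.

C = -0.055

H = 102/150 = 0.6800
FA = 9/25 = 0.3600
z(H) = 0.4677
z(FA) = -0.3585
c = −½·[z(H) + z(FA)] = −0.5 × (0.4677 + (-0.3585)) = -0.0546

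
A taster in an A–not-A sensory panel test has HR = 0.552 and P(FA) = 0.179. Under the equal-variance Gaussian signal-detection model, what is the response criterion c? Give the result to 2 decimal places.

z(H) = z(0.552) = 0.1307
z(FA) = z(0.179) = -0.9192
c = −½·[z(H) + z(FA)] = −0.5 × (0.1307 + (-0.9192)) = 0.39425

c = 0.39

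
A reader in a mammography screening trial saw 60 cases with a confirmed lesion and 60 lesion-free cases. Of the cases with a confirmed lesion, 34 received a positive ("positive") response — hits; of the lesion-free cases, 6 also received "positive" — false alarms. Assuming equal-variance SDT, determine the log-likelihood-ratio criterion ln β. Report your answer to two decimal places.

ln β = 0.81

H = 34/60 = 0.5667
FA = 6/60 = 0.1000
z(0.5667) = 0.168, z(0.1000) = -1.282
ln β = −½·[z(H)² − z(FA)²] = −0.5 × (0.028 − 1.644) = 0.808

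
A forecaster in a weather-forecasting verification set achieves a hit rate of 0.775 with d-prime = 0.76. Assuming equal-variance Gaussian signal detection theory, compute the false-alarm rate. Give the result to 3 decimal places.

false-alarm rate = 0.498

z(hit rate) = z(0.775) = 0.7554
z(FA) = z(H) − d' = 0.7554 − 0.76 = -0.0046
false-alarm rate = Φ(-0.0046) = 0.4982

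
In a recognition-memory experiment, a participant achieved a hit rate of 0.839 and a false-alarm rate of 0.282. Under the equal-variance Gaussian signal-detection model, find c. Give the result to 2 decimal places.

c = -0.21

z(H) = z(0.839) = 0.9904
z(FA) = z(0.282) = -0.5769
c = −½·[z(H) + z(FA)] = −0.5 × (0.9904 + (-0.5769)) = -0.20675
c < 0: the participant has a liberal response bias.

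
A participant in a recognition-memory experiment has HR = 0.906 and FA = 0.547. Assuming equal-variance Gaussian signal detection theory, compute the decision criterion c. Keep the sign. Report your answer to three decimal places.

Φ⁻¹(H) = 1.3165
Φ⁻¹(FA) = 0.1181
c = −½·[z(H) + z(FA)] = −0.5 × (1.3165 + 0.1181) = -0.7173
c < 0: the participant has a liberal response bias.

c = -0.717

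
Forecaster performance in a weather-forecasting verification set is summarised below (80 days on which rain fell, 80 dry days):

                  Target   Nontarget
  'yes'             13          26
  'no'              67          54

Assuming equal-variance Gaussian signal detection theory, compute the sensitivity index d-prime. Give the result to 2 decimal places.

d-prime = -0.53

H = 13/80 = 0.1625
FA = 26/80 = 0.3250
z(0.1625) = -0.9842, z(0.3250) = -0.4538
d' = z(H) − z(FA) = -0.9842 − (-0.4538) = -0.5304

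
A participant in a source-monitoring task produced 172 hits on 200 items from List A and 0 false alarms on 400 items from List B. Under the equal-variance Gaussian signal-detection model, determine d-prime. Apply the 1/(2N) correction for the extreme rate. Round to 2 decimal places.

d-prime = 4.10

The false-alarm rate is 0/400 = 0, so apply the 1/(2N) correction: FA → 1/(2·400) = 0.00125.
z(H) = z(0.86000) = 1.080
z(FA) = z(0.00125) = -3.023
d' = 1.080 − (-3.023) = 4.103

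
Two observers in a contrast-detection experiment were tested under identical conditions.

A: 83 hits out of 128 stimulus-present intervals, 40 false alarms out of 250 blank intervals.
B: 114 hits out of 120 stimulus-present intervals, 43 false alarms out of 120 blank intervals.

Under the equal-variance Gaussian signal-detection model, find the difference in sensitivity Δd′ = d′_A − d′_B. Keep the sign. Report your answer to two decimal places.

A: z(0.6484) = 0.381, z(0.1600) = -0.994, d' = 1.375
B: z(0.9500) = 1.645, z(0.3583) = -0.363, d' = 2.008
Δd' = d'_A − d'_B = 1.375 − 2.008 = -0.633
B has the higher sensitivity.

Δd′ = -0.63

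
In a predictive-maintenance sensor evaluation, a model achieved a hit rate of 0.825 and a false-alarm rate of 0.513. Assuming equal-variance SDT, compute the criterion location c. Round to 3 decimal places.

z(0.825) = 0.9346, z(0.513) = 0.0326
c = −½·[z(H) + z(FA)] = −0.5 × (0.9346 + 0.0326) = -0.4836
c < 0: the model has a liberal response bias.

c = -0.484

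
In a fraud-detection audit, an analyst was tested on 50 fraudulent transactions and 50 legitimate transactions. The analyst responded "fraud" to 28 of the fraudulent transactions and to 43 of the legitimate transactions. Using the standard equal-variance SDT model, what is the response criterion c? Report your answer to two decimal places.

c = -0.62

H = 28/50 = 0.5600
FA = 43/50 = 0.8600
z(0.5600) = 0.1510, z(0.8600) = 1.0803
c = −½·[z(H) + z(FA)] = −0.5 × (0.1510 + 1.0803) = -0.61565
c < 0: the analyst has a liberal response bias.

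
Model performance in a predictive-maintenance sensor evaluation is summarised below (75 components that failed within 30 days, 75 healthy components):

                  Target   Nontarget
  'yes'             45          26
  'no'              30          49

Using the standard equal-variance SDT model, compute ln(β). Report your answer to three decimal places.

H = 45/75 = 0.6000
FA = 26/75 = 0.3467
z(H) = z(0.6000) = 0.2533
z(FA) = z(0.3467) = -0.3942
ln β = −½·[z(H)² − z(FA)²] = −0.5 × (0.0642 − 0.1554) = 0.0456

ln β = 0.046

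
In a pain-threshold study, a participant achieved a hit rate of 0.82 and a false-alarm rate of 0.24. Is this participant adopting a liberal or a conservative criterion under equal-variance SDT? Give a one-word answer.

z(H) = 0.915, z(FA) = -0.706
c = −½·(z(H) + z(FA)) = -0.1045
c < 0 → liberal criterion (biased toward responding “yes”).

liberal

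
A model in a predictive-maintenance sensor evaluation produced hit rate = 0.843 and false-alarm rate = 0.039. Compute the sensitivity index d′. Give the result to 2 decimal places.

z(H) = z(0.843) = 1.007
z(FA) = z(0.039) = -1.762
d' = z(H) − z(FA) = 1.007 − (-1.762) = 2.769

d′ = 2.77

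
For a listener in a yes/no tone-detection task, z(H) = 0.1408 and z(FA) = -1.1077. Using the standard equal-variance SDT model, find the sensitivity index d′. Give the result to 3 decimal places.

d' = z(H) − z(FA) = 0.1408 − (-1.1077) = 1.2485

d′ = 1.249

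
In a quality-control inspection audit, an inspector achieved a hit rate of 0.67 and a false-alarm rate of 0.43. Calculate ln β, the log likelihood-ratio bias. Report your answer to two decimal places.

z(0.67) = 0.440, z(0.43) = -0.176
ln β = −½·[z(H)² − z(FA)²] = −0.5 × (0.194 − 0.031) = -0.0815

ln β = -0.08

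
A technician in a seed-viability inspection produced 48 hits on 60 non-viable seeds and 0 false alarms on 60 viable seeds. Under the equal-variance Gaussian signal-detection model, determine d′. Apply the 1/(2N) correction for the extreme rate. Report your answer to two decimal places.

d′ = 3.24

The false-alarm rate is 0/60 = 0, so apply the 1/(2N) correction: FA → 1/(2·60) = 0.00833.
z(H) = z(0.80000) = 0.842
z(FA) = z(0.00833) = -2.394
d' = 0.842 − (-2.394) = 3.236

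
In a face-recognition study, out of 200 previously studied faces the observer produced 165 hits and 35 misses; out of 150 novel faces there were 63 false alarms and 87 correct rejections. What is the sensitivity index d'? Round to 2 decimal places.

d' = 1.14

H = 165/200 = 0.8250
FA = 63/150 = 0.4200
z(H) = 0.9346
z(FA) = -0.2019
d' = z(H) − z(FA) = 0.9346 − (-0.2019) = 1.1365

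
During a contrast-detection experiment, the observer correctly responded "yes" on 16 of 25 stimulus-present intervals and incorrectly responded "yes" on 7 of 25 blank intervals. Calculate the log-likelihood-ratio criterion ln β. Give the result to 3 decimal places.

ln β = 0.106

H = 16/25 = 0.6400
FA = 7/25 = 0.2800
z(0.6400) = 0.3585, z(0.2800) = -0.5828
ln β = −½·[z(H)² − z(FA)²] = −0.5 × (0.1285 − 0.3397) = 0.1056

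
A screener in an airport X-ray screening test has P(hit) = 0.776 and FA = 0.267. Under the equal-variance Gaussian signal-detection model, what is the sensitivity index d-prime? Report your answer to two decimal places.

d-prime = 1.38

z(0.776) = 0.759, z(0.267) = -0.622
d' = z(H) − z(FA) = 0.759 − (-0.622) = 1.381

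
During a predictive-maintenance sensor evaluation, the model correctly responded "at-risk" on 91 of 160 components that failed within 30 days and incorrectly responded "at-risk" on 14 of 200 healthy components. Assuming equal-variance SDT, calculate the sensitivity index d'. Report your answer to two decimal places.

d' = 1.65

H = 91/160 = 0.5687
FA = 14/200 = 0.0700
z(H) = z(0.5687) = 0.1731
z(FA) = z(0.0700) = -1.4758
d' = z(H) − z(FA) = 0.1731 − (-1.4758) = 1.6489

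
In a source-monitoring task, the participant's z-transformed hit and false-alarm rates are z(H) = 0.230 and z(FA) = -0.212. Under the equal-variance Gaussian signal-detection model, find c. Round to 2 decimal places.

c = -0.01

c = −½·[z(H) + z(FA)] = −½·(0.230 + (-0.212)) = -0.009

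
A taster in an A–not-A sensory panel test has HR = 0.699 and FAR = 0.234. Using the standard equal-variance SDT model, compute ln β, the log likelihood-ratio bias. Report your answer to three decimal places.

Φ⁻¹(H) = Φ⁻¹(0.699) = 0.5215
Φ⁻¹(FA) = Φ⁻¹(0.234) = -0.7257
ln β = −½·[z(H)² − z(FA)²] = −0.5 × (0.2720 − 0.5266) = 0.1273

ln β = 0.127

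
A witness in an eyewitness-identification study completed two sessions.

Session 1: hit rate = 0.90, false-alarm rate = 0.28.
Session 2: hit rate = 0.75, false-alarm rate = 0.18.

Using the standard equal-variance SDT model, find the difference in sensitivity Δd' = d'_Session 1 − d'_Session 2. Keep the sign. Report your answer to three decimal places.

Session 1: z(0.90) = 1.2816, z(0.28) = -0.5828, d' = 1.8644
Session 2: z(0.75) = 0.6745, z(0.18) = -0.9154, d' = 1.5899
Δd' = d'_Session 1 − d'_Session 2 = 1.8644 − 1.5899 = 0.2745
Session 1 has the higher sensitivity.

Δd' = 0.275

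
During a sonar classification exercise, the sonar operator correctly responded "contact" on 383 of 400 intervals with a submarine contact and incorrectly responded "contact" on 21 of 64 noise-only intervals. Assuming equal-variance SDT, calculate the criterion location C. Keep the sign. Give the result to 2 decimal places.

C = -0.64

H = 383/400 = 0.9575
FA = 21/64 = 0.3281
z(0.9575) = 1.7224, z(0.3281) = -0.4452
c = −½·[z(H) + z(FA)] = −0.5 × (1.7224 + (-0.4452)) = -0.6386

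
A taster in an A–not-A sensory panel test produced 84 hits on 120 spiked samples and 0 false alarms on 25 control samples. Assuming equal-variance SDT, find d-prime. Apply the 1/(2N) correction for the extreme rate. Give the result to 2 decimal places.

d-prime = 2.58

The false-alarm rate is 0/25 = 0, so apply the 1/(2N) correction: FA → 1/(2·25) = 0.02000.
z(H) = z(0.70000) = 0.524
z(FA) = z(0.02000) = -2.054
d' = 0.524 − (-2.054) = 2.578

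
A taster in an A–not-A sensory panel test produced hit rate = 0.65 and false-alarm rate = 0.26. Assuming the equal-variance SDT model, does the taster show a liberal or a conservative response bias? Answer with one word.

conservative

z(H) = 0.385, z(FA) = -0.643
c = −½·(z(H) + z(FA)) = 0.129
c > 0 → conservative criterion (biased toward responding “no”).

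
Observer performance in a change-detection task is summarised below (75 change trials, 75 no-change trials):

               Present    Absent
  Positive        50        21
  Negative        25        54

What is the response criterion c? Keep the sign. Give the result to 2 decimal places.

H = 50/75 = 0.6667
FA = 21/75 = 0.2800
Φ⁻¹(0.6667) = 0.4308, Φ⁻¹(0.2800) = -0.5828
c = −½·[z(H) + z(FA)] = −0.5 × (0.4308 + (-0.5828)) = 0.0760
c > 0: the observer has a conservative response bias.

c = 0.08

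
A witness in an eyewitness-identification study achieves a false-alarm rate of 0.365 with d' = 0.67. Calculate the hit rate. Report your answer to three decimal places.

z(false-alarm rate) = z(0.365) = -0.3451
z(H) = z(FA) + d' = -0.3451 + 0.67 = 0.3249
hit rate = Φ(0.3249) = 0.6274

hit rate = 0.627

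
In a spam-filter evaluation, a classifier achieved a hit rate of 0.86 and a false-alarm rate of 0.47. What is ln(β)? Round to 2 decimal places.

z(H) = z(0.86) = 1.080
z(FA) = z(0.47) = -0.075
ln β = −½·[z(H)² − z(FA)²] = −0.5 × (1.166 − 0.006) = -0.580

ln β = -0.58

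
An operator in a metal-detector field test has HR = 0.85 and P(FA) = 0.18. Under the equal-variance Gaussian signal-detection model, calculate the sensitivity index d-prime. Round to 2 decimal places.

z(H) = z(0.85) = 1.0364
z(FA) = z(0.18) = -0.9154
d' = z(H) − z(FA) = 1.0364 − (-0.9154) = 1.9518

d-prime = 1.95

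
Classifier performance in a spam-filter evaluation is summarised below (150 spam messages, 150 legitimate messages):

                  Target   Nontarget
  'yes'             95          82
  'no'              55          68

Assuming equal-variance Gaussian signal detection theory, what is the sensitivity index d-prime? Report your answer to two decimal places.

d-prime = 0.22

H = 95/150 = 0.6333
FA = 82/150 = 0.5467
z(H) = z(0.6333) = 0.341
z(FA) = z(0.5467) = 0.117
d' = z(H) − z(FA) = 0.341 − 0.117 = 0.224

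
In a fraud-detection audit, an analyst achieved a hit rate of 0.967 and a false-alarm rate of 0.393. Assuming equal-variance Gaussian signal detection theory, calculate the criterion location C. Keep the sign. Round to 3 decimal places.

C = -0.783

z(H) = 1.8384
z(FA) = -0.2715
c = −½·[z(H) + z(FA)] = −0.5 × (1.8384 + (-0.2715)) = -0.78345
c < 0: the analyst has a liberal response bias.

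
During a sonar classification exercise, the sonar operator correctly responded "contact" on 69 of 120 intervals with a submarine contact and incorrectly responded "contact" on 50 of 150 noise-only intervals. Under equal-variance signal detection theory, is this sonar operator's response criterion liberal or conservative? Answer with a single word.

z(H) = 0.189, z(FA) = -0.431
c = −½·(z(H) + z(FA)) = 0.121
c > 0 → conservative criterion (biased toward responding “no”).

conservative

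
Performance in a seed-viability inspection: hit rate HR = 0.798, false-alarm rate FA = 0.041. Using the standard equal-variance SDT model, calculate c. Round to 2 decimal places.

c = 0.45

z(H) = z(0.798) = 0.834
z(FA) = z(0.041) = -1.739
c = −½·[z(H) + z(FA)] = −0.5 × (0.834 + (-1.739)) = 0.4525
c > 0: the technician has a conservative response bias.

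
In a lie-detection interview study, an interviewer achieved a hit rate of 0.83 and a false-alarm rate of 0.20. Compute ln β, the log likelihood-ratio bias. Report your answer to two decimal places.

ln β = -0.10

Φ⁻¹(0.83) = 0.954, Φ⁻¹(0.20) = -0.842
ln β = −½·[z(H)² − z(FA)²] = −0.5 × (0.910 − 0.709) = -0.1005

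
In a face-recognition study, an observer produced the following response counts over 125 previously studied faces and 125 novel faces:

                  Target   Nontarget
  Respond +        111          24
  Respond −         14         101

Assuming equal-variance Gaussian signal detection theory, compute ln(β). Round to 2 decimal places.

H = 111/125 = 0.8880
FA = 24/125 = 0.1920
z(H) = z(0.8880) = 1.216
z(FA) = z(0.1920) = -0.871
ln β = −½·[z(H)² − z(FA)²] = −0.5 × (1.479 − 0.759) = -0.360

ln β = -0.36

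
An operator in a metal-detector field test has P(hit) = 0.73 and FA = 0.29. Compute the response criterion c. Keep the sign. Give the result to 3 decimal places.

c = -0.030

z(H) = 0.6128
z(FA) = -0.5534
c = −½·[z(H) + z(FA)] = −0.5 × (0.6128 + (-0.5534)) = -0.0297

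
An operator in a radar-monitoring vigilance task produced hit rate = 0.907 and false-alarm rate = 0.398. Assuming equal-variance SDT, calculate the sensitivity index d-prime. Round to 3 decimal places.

Φ⁻¹(H) = Φ⁻¹(0.907) = 1.3225
Φ⁻¹(FA) = Φ⁻¹(0.398) = -0.2585
d' = z(H) − z(FA) = 1.3225 − (-0.2585) = 1.5810

d-prime = 1.581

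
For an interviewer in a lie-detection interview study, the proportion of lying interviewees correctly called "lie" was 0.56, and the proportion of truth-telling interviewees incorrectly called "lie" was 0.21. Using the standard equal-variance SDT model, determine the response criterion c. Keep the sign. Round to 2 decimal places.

c = 0.33

Φ⁻¹(H) = Φ⁻¹(0.56) = 0.1510
Φ⁻¹(FA) = Φ⁻¹(0.21) = -0.8064
c = −½·[z(H) + z(FA)] = −0.5 × (0.1510 + (-0.8064)) = 0.3277
c > 0: the interviewer has a conservative response bias.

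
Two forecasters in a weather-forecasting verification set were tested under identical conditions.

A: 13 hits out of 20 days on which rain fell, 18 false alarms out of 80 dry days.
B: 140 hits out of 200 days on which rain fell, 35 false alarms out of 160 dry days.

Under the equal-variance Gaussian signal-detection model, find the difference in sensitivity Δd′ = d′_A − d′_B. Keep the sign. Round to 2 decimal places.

A: z(0.6500) = 0.385, z(0.2250) = -0.755, d' = 1.140
B: z(0.7000) = 0.524, z(0.2188) = -0.776, d' = 1.300
Δd' = d'_A − d'_B = 1.140 − 1.300 = -0.160
B has the higher sensitivity.

Δd′ = -0.16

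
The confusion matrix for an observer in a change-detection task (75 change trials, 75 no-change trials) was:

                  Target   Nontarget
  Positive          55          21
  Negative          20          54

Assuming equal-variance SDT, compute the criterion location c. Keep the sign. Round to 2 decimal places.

H = 55/75 = 0.7333
FA = 21/75 = 0.2800
Φ⁻¹(0.7333) = 0.623, Φ⁻¹(0.2800) = -0.583
c = −½·[z(H) + z(FA)] = −0.5 × (0.623 + (-0.583)) = -0.020

c = -0.02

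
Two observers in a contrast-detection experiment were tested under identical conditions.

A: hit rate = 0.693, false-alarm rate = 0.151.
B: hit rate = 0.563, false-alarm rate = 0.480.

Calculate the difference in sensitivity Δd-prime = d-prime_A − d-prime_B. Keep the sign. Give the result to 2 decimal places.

Δd-prime = 1.33

A: z(0.693) = 0.504, z(0.151) = -1.032, d' = 1.536
B: z(0.563) = 0.159, z(0.480) = -0.050, d' = 0.209
Δd' = d'_A − d'_B = 1.536 − 0.209 = 1.327
A has the higher sensitivity.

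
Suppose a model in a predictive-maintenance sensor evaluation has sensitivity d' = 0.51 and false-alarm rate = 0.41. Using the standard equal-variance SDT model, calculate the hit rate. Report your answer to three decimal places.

hit rate = 0.611

z(false-alarm rate) = z(0.41) = -0.2275
z(H) = z(FA) + d' = -0.2275 + 0.51 = 0.2825
hit rate = Φ(0.2825) = 0.6112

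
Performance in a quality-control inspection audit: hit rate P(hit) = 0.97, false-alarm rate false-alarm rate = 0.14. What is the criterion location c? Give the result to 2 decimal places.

Φ⁻¹(H) = Φ⁻¹(0.97) = 1.881
Φ⁻¹(FA) = Φ⁻¹(0.14) = -1.080
c = −½·[z(H) + z(FA)] = −0.5 × (1.881 + (-1.080)) = -0.4005
c < 0: the inspector has a liberal response bias.

c = -0.40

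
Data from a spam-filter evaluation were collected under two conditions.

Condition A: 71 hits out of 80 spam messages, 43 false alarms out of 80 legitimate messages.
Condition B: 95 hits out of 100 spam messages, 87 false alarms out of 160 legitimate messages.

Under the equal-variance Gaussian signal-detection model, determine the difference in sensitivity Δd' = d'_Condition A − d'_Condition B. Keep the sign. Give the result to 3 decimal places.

Condition A: z(0.8875) = 1.2133, z(0.5375) = 0.0941, d' = 1.1192
Condition B: z(0.9500) = 1.6449, z(0.5437) = 0.1098, d' = 1.5351
Δd' = d'_Condition A − d'_Condition B = 1.1192 − 1.5351 = -0.4159
Condition B has the higher sensitivity.

Δd' = -0.416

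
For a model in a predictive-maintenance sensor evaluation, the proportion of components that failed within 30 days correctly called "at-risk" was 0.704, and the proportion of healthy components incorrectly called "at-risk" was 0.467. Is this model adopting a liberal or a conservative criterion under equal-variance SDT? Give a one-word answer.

liberal

z(H) = 0.536, z(FA) = -0.083
c = −½·(z(H) + z(FA)) = -0.2265
c < 0 → liberal criterion (biased toward responding “yes”).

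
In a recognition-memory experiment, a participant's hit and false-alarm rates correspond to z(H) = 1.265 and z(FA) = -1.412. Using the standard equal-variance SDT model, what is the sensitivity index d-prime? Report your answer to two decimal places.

d-prime = 2.68

d' = z(H) − z(FA) = 1.265 − (-1.412) = 2.677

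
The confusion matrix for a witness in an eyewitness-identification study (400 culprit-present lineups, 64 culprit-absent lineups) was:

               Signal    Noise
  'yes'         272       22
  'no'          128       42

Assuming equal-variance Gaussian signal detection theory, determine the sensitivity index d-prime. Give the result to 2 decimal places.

H = 272/400 = 0.6800
FA = 22/64 = 0.3438
Φ⁻¹(0.6800) = 0.4677, Φ⁻¹(0.3438) = -0.4021
d' = z(H) − z(FA) = 0.4677 − (-0.4021) = 0.8698

d-prime = 0.87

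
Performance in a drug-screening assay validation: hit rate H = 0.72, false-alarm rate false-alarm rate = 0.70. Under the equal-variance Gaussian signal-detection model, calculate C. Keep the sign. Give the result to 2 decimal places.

C = -0.55

z(H) = z(0.72) = 0.5828
z(FA) = z(0.70) = 0.5244
c = −½·[z(H) + z(FA)] = −0.5 × (0.5828 + 0.5244) = -0.5536
c < 0: the assay has a liberal response bias.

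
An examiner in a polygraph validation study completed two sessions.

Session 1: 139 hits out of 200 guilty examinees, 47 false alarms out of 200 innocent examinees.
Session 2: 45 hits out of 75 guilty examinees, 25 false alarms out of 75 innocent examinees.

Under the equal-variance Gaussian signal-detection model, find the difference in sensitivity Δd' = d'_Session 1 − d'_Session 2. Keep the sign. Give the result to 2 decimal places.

Session 1: z(0.6950) = 0.510, z(0.2350) = -0.722, d' = 1.232
Session 2: z(0.6000) = 0.253, z(0.3333) = -0.431, d' = 0.684
Δd' = d'_Session 1 − d'_Session 2 = 1.232 − 0.684 = 0.548
Session 1 has the higher sensitivity.

Δd' = 0.55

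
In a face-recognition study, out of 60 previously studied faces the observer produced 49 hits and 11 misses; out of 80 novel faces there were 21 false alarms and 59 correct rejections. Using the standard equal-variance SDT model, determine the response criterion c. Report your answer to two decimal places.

H = 49/60 = 0.8167
FA = 21/80 = 0.2625
Φ⁻¹(0.8167) = 0.9029, Φ⁻¹(0.2625) = -0.6357
c = −½·[z(H) + z(FA)] = −0.5 × (0.9029 + (-0.6357)) = -0.1336
c < 0: the observer has a liberal response bias.

c = -0.13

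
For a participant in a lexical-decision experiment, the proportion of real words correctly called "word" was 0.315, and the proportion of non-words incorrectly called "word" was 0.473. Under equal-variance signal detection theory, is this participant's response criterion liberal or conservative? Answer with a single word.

conservative

z(H) = -0.482, z(FA) = -0.068
c = −½·(z(H) + z(FA)) = 0.275
c > 0 → conservative criterion (biased toward responding “no”).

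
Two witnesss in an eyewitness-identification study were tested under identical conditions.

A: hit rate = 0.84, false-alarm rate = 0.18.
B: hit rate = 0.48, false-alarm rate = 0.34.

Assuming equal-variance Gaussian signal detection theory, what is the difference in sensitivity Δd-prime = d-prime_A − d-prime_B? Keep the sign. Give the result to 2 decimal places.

A: z(0.84) = 0.994, z(0.18) = -0.915, d' = 1.909
B: z(0.48) = -0.050, z(0.34) = -0.412, d' = 0.362
Δd' = d'_A − d'_B = 1.909 − 0.362 = 1.547
A has the higher sensitivity.

Δd-prime = 1.55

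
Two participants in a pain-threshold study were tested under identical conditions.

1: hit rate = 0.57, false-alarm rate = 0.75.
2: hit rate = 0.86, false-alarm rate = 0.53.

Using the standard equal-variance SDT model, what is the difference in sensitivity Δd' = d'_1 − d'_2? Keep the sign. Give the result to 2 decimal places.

Δd' = -1.50

1: z(0.57) = 0.176, z(0.75) = 0.674, d' = -0.498
2: z(0.86) = 1.080, z(0.53) = 0.075, d' = 1.005
Δd' = d'_1 − d'_2 = -0.498 − 1.005 = -1.503
2 has the higher sensitivity.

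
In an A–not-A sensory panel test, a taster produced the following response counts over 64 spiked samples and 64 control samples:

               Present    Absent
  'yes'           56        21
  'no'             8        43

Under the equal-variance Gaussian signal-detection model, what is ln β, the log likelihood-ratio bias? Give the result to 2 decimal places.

ln β = -0.56

H = 56/64 = 0.8750
FA = 21/64 = 0.3281
Φ⁻¹(H) = Φ⁻¹(0.8750) = 1.150
Φ⁻¹(FA) = Φ⁻¹(0.3281) = -0.445
ln β = −½·[z(H)² − z(FA)²] = −0.5 × (1.323 − 0.198) = -0.5625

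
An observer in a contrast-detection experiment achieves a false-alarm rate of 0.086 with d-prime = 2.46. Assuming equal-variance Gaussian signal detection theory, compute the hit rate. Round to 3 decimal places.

hit rate = 0.863

z(false-alarm rate) = z(0.086) = -1.3658
z(H) = z(FA) + d' = -1.3658 + 2.46 = 1.0942
hit rate = Φ(1.0942) = 0.8631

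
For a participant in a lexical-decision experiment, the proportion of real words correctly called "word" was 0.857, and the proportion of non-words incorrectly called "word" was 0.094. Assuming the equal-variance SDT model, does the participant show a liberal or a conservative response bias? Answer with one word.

conservative

z(H) = 1.067, z(FA) = -1.317
c = −½·(z(H) + z(FA)) = 0.125
c > 0 → conservative criterion (biased toward responding “no”).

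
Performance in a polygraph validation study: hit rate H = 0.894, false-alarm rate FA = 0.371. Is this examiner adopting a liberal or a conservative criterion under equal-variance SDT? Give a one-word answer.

z(H) = 1.248, z(FA) = -0.329
c = −½·(z(H) + z(FA)) = -0.4595
c < 0 → liberal criterion (biased toward responding “yes”).

liberal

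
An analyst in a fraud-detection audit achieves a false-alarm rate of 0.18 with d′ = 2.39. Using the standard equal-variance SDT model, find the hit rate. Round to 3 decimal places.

hit rate = 0.930

z(false-alarm rate) = z(0.18) = -0.9154
z(H) = z(FA) + d' = -0.9154 + 2.39 = 1.4746
hit rate = Φ(1.4746) = 0.9298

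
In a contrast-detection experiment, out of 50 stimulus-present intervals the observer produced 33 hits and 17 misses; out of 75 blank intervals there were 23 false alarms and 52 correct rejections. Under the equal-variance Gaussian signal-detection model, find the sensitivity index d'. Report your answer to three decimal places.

d' = 0.918

H = 33/50 = 0.6600
FA = 23/75 = 0.3067
Φ⁻¹(H) = 0.4125
Φ⁻¹(FA) = -0.5052
d' = z(H) − z(FA) = 0.4125 − (-0.5052) = 0.9177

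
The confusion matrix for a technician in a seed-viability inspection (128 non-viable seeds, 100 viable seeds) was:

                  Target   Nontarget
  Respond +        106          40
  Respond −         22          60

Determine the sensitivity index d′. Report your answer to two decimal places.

H = 106/128 = 0.8281
FA = 40/100 = 0.4000
Φ⁻¹(0.8281) = 0.947, Φ⁻¹(0.4000) = -0.253
d' = z(H) − z(FA) = 0.947 − (-0.253) = 1.200

d′ = 1.20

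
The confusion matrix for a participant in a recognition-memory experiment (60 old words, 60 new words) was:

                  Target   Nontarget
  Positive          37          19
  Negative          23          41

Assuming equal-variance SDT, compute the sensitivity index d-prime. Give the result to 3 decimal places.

H = 37/60 = 0.6167
FA = 19/60 = 0.3167
z(0.6167) = 0.2968, z(0.3167) = -0.4769
d' = z(H) − z(FA) = 0.2968 − (-0.4769) = 0.7737

d-prime = 0.774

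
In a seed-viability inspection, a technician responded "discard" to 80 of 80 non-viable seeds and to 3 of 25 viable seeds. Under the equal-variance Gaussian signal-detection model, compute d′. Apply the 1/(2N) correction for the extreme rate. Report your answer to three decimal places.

The hit rate is 80/80 = 1, so apply the 1/(2N) correction: H → 1 − 1/(2·80) = 0.99375.
z(H) = z(0.99375) = 2.4977
z(FA) = z(0.12000) = -1.1750
d' = 2.4977 − (-1.1750) = 3.6727

d′ = 3.673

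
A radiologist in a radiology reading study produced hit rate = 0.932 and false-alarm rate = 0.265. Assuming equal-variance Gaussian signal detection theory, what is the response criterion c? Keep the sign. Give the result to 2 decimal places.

Φ⁻¹(H) = Φ⁻¹(0.932) = 1.491
Φ⁻¹(FA) = Φ⁻¹(0.265) = -0.628
c = −½·[z(H) + z(FA)] = −0.5 × (1.491 + (-0.628)) = -0.4315
c < 0: the radiologist has a liberal response bias.

c = -0.43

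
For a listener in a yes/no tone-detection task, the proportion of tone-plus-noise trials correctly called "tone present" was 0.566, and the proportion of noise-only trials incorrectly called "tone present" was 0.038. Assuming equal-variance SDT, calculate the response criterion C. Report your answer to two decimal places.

z(H) = 0.1662
z(FA) = -1.7744
c = −½·[z(H) + z(FA)] = −0.5 × (0.1662 + (-1.7744)) = 0.8041
c > 0: the listener has a conservative response bias.

C = 0.80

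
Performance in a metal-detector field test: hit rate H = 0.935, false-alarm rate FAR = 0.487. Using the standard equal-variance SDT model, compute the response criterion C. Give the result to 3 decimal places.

z(0.935) = 1.5141, z(0.487) = -0.0326
c = −½·[z(H) + z(FA)] = −0.5 × (1.5141 + (-0.0326)) = -0.74075
c < 0: the operator has a liberal response bias.

C = -0.741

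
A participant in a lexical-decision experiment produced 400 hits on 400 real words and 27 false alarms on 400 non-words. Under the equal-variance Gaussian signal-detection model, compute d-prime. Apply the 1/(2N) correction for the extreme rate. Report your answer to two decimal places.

d-prime = 4.52

The hit rate is 400/400 = 1, so apply the 1/(2N) correction: H → 1 − 1/(2·400) = 0.99875.
z(H) = z(0.99875) = 3.023
z(FA) = z(0.06750) = -1.495
d' = 3.023 − (-1.495) = 4.518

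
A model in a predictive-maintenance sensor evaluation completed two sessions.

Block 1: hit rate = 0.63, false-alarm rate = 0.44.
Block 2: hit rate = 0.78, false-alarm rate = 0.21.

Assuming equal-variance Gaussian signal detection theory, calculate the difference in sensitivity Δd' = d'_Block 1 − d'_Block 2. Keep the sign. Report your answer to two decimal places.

Block 1: z(0.63) = 0.332, z(0.44) = -0.151, d' = 0.483
Block 2: z(0.78) = 0.772, z(0.21) = -0.806, d' = 1.578
Δd' = d'_Block 1 − d'_Block 2 = 0.483 − 1.578 = -1.095
Block 2 has the higher sensitivity.

Δd' = -1.10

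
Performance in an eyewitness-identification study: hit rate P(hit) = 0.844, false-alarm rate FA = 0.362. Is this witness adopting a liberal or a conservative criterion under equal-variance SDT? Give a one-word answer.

z(H) = 1.011, z(FA) = -0.353
c = −½·(z(H) + z(FA)) = -0.329
c < 0 → liberal criterion (biased toward responding “yes”).

liberal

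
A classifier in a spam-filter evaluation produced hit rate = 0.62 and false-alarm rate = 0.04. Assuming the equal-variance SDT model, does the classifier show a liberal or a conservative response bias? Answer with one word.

conservative

z(H) = 0.305, z(FA) = -1.751
c = −½·(z(H) + z(FA)) = 0.723
c > 0 → conservative criterion (biased toward responding “no”).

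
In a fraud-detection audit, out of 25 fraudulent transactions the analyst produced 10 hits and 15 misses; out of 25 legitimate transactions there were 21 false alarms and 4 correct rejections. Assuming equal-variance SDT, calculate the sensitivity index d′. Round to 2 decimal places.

H = 10/25 = 0.4000
FA = 21/25 = 0.8400
z(0.4000) = -0.253, z(0.8400) = 0.994
d' = z(H) − z(FA) = -0.253 − 0.994 = -1.247

d′ = -1.25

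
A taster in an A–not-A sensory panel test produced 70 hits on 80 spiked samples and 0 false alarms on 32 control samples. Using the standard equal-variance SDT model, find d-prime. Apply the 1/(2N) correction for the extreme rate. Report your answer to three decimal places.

The false-alarm rate is 0/32 = 0, so apply the 1/(2N) correction: FA → 1/(2·32) = 0.01562.
z(H) = z(0.87500) = 1.1503
z(FA) = z(0.01562) = -2.1540
d' = 1.1503 − (-2.1540) = 3.3043

d-prime = 3.304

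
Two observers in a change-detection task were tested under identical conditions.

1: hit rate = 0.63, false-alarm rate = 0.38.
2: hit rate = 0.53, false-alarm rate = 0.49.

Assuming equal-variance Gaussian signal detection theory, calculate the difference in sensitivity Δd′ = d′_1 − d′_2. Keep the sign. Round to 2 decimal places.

Δd′ = 0.54

1: z(0.63) = 0.332, z(0.38) = -0.305, d' = 0.637
2: z(0.53) = 0.075, z(0.49) = -0.025, d' = 0.100
Δd' = d'_1 − d'_2 = 0.637 − 0.100 = 0.537
1 has the higher sensitivity.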